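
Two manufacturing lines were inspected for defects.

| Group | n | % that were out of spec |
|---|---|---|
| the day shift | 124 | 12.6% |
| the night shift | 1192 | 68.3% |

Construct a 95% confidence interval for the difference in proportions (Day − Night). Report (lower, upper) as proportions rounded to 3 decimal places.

(-0.621, -0.493)

Each SE is √(p̂(1−p̂)/n): √(0.1260·0.8740/124) = 0.02980 and √(0.6830·0.3170/1192) = 0.01348.
SE(p̂₁ − p̂₂) = √(SE₁² + SE₂²) = √(0.00088804 + 0.0001817104) = 0.03271, since the two samples are independent.
At 95% confidence z* = 1.960; margin = 1.960 × 0.03271 = 0.06411.
The difference is 0.1260 − 0.6830 = -0.5570, so the interval is -0.5570 ± 0.06411 = (-0.621, -0.493).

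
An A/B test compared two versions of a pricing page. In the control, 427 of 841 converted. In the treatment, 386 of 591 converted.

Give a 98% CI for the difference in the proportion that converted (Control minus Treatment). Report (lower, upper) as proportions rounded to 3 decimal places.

(-0.206, -0.085)

First, p̂₁ = 427/841 = 0.5077; p̂₂ = 386/591 = 0.6531.
The two standard errors are √(0.5077×0.4923/841) = 0.01724 and √(0.6531×0.3469/591) = 0.01958.
Because the samples are independent, SE_diff = √(0.01724² + 0.01958²) = 0.02609.
Using z* = 2.326 for 98%, ME = 2.326 × 0.02609 = 0.06069.
p̂₁ − p̂₂ = -0.1454; interval -0.1454 ± 0.06069 gives (-0.206, -0.085).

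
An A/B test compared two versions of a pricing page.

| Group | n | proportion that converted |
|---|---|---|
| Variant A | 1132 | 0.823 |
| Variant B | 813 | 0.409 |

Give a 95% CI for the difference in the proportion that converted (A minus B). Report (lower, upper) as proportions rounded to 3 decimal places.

(0.374, 0.454)

Each SE is √(p̂(1−p̂)/n): √(0.8230·0.1770/1132) = 0.01134 and √(0.4090·0.5910/813) = 0.01724.
SE(p̂₁ − p̂₂) = √(SE₁² + SE₂²) = √(0.0001285956 + 0.0002972176) = 0.02064, since the two samples are independent.
At 95% confidence z* = 1.960; margin = 1.960 × 0.02064 = 0.04045.
The difference is 0.8230 − 0.4090 = 0.4140, so the interval is 0.4140 ± 0.04045 = (0.374, 0.454).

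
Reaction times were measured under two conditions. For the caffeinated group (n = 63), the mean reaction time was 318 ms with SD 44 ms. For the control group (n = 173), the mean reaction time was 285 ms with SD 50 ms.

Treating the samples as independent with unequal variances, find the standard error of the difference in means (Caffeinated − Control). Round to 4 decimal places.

6.7217

Per-group SEs: s₁/√n₁ = 44/√63 = 5.5435, s₂/√n₂ = 50/√173 = 3.8014.
Unpooled SE of the difference: √(30.73039225 + 14.45064196) = 6.7217.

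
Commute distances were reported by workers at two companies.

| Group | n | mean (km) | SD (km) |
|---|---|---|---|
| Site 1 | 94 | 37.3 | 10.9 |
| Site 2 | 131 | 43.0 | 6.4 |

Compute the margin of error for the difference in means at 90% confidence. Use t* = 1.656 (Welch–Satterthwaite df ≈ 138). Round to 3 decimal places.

2.079

Per-group SEs: s₁/√n₁ = 10.9/√94 = 1.1242, s₂/√n₂ = 6.4/√131 = 0.5592.
Unpooled SE of the difference: √(1.26382564 + 0.31270464) = 1.2556.
Margin of error = t* · SE = 1.656 × 1.2556 = 2.0793.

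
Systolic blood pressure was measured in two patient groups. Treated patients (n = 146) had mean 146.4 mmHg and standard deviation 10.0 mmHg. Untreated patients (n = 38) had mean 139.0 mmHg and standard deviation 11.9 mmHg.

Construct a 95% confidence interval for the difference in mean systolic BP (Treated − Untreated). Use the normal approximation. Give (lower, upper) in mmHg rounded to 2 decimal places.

(3.28, 11.52)

Standard errors of each mean: 10.0/√146 = 0.8276 and 11.9/√38 = 1.9304.
SE(x̄₁ − x̄₂) = √(0.8276² + 1.9304²) = 2.1003 for independent samples with unequal variances.
With z* = 1.960, the margin is 1.960 × 2.1003 = 4.1166.
x̄₁ − x̄₂ = 146.4 − 139.0 = 7.4000; the interval is 7.4000 ± 4.1166 = (3.28, 11.52).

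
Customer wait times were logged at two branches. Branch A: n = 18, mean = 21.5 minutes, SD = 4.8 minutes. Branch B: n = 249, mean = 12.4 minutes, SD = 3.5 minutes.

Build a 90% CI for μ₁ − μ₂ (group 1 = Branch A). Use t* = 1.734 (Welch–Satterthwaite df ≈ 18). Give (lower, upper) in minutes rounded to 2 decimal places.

(7.10, 11.10)

SE₁ = s₁/√n₁ = 4.8/√18 = 1.1314; SE₂ = 3.5/√249 = 0.2218.
Independent samples, unequal variances: SE_diff = √(SE₁² + SE₂²) = √(1.28006596 + 0.04919524) = 1.1529.
t* = 1.734, so margin of error = 1.734 × 1.1529 = 1.9991.
Difference in means = 21.5 − 12.4 = 9.1000.
9.1000 ± 1.9991 → (7.10, 11.10).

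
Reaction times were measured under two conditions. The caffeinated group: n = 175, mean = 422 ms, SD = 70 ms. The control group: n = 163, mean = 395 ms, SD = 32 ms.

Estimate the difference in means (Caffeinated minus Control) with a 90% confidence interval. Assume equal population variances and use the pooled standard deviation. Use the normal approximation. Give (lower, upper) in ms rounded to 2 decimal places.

(17.14, 36.86)

s_p = √[((n₁−1)s₁² + (n₂−1)s₂²)/(n₁+n₂−2)] = √[(174·70² + 162·32²)/336] = 55.0565.
SE = 55.0565·√(1/175 + 1/163) = 5.9931.
With z* = 1.645, margin = 1.645 × 5.9931 = 9.8586.
x̄₁ − x̄₂ = 422 − 395 = 27.0000; interval 27.0000 ± 9.8586 = (17.14, 36.86).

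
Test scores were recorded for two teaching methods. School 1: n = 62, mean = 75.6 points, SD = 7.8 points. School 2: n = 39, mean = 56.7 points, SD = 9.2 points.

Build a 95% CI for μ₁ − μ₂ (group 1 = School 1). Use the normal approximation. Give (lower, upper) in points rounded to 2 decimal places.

Per-group SEs: s₁/√n₁ = 7.8/√62 = 0.9906, s₂/√n₂ = 9.2/√39 = 1.4732.
Unpooled SE of the difference: √(0.98128836 + 2.17031824) = 1.7753.
Margin of error = z* · SE = 1.960 × 1.7753 = 3.4796.
x̄₁ − x̄₂ = 75.6 − 56.7 = 18.9000.
CI: 18.9000 ± 3.4796 = (15.42, 22.38).

(15.42, 22.38)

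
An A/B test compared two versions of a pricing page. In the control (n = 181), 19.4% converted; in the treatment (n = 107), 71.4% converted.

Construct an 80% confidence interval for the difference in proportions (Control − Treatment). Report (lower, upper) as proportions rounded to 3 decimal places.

The two standard errors are √(0.1940×0.8060/181) = 0.02939 and √(0.7140×0.2860/107) = 0.04369.
Because the samples are independent, SE_diff = √(0.02939² + 0.04369²) = 0.05266.
Using z* = 1.282 for 80%, ME = 1.282 × 0.05266 = 0.06751.
p̂₁ − p̂₂ = -0.5200; interval -0.5200 ± 0.06751 gives (-0.588, -0.452).

(-0.588, -0.452)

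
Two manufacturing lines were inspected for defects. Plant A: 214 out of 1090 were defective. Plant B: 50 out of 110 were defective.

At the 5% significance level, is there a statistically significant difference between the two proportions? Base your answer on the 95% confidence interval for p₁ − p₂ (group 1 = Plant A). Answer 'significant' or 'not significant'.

Sample proportions: 214/1090 = 0.1963, 50/110 = 0.4545.
Each SE is √(p̂(1−p̂)/n): √(0.1963·0.8037/1090) = 0.01203 and √(0.4545·0.5455/110) = 0.04748.
SE(p̂₁ − p̂₂) = √(SE₁² + SE₂²) = √(0.0001447209 + 0.0022543504) = 0.04898, since the two samples are independent.
At 95% confidence z* = 1.960; margin = 1.960 × 0.04898 = 0.09600.
The difference is 0.1963 − 0.4545 = -0.2582, so the interval is -0.2582 ± 0.09600 = (-0.35420, -0.16220).
The interval (-0.35420, -0.16220) does not contain 0, so the difference is significant.

significant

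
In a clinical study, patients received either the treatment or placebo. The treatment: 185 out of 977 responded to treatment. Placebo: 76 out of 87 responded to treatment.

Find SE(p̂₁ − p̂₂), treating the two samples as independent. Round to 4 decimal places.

0.0378

p̂₁ = 185/977 = 0.1894 and p̂₂ = 76/87 = 0.8736.
SE₁ = √(p̂₁(1−p̂₁)/n₁) = √(0.1894·0.8106/977) = 0.01254; SE₂ = √(0.8736·0.1264/87) = 0.03563.
Independent samples: SE of the difference = √(SE₁² + SE₂²) = √(0.0001572516 + 0.0012694969) = 0.03777.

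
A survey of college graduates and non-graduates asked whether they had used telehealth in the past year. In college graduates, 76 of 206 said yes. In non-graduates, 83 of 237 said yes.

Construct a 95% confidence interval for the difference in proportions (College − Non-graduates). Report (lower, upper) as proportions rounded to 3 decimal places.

First, p̂₁ = 76/206 = 0.3689; p̂₂ = 83/237 = 0.3502.
The two standard errors are √(0.3689×0.6311/206) = 0.03362 and √(0.3502×0.6498/237) = 0.03099.
Because the samples are independent, SE_diff = √(0.03362² + 0.03099²) = 0.04572.
Using z* = 1.960 for 95%, ME = 1.960 × 0.04572 = 0.08961.
p̂₁ − p̂₂ = 0.0187; interval 0.0187 ± 0.08961 gives (-0.071, 0.108).

(-0.071, 0.108)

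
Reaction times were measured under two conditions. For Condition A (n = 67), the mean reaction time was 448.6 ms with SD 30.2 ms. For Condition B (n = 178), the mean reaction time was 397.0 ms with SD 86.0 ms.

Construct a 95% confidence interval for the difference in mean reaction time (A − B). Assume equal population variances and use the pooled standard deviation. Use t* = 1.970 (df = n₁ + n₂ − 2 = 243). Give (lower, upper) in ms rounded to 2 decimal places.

(30.40, 72.80)

s_p = √[((n₁−1)s₁² + (n₂−1)s₂²)/(n₁+n₂−2)] = √[(66·30.2² + 177·86.0²)/243] = 75.0661.
SE = 75.0661·√(1/67 + 1/178) = 10.7592.
With t* = 1.970, margin = 1.970 × 10.7592 = 21.1956.
x̄₁ − x̄₂ = 448.6 − 397.0 = 51.6000; interval 51.6000 ± 21.1956 = (30.40, 72.80).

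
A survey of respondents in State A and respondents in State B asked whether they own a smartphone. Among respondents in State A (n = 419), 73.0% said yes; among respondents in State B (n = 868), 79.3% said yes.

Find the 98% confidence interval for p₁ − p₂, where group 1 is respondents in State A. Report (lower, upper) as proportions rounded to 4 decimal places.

The two standard errors are √(0.7300×0.2700/419) = 0.02169 and √(0.7930×0.2070/868) = 0.01375.
Because the samples are independent, SE_diff = √(0.02169² + 0.01375²) = 0.02568.
Using z* = 2.326 for 98%, ME = 2.326 × 0.02568 = 0.05973.
p̂₁ − p̂₂ = -0.0630; interval -0.0630 ± 0.05973 gives (-0.1227, -0.0033).

(-0.1227, -0.0033)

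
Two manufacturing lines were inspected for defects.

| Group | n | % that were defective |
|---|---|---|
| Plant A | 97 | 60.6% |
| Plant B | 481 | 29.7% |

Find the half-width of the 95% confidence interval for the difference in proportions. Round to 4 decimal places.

The two standard errors are √(0.6060×0.3940/97) = 0.04961 and √(0.2970×0.7030/481) = 0.02083.
Because the samples are independent, SE_diff = √(0.04961² + 0.02083²) = 0.05381.
Using z* = 1.960 for 95%, ME = 1.960 × 0.05381 = 0.10547.

0.1055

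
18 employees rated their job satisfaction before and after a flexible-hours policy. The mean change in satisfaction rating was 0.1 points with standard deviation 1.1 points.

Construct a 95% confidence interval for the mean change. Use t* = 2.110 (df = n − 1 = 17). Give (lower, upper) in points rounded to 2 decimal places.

This is a matched-pairs design, so SE = s_d/√n = 1.1/√18 = 0.2593.
Margin = 2.110 × 0.2593 = 0.5471; the interval is 0.1 ± 0.5471 = (-0.45, 0.65).

(-0.45, 0.65)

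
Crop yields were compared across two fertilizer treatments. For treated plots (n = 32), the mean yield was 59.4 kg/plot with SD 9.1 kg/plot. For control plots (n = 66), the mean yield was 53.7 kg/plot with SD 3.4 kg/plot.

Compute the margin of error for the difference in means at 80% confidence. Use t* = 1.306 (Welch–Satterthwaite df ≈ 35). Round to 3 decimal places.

Per-group SEs: s₁/√n₁ = 9.1/√32 = 1.6087, s₂/√n₂ = 3.4/√66 = 0.4185.
Unpooled SE of the difference: √(2.58791569 + 0.17514225) = 1.6622.
Margin of error = t* · SE = 1.306 × 1.6622 = 2.1708.

2.171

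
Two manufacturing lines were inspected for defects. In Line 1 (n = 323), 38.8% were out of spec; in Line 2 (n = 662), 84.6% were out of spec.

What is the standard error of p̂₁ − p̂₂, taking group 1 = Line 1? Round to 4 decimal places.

0.0305

The two standard errors are √(0.3880×0.6120/323) = 0.02711 and √(0.8460×0.1540/662) = 0.01403.
Because the samples are independent, SE_diff = √(0.02711² + 0.01403²) = 0.03053.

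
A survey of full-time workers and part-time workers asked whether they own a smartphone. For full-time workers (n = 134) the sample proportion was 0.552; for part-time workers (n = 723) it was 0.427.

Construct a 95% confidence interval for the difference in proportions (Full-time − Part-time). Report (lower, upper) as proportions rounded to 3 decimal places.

(0.033, 0.217)

SE₁ = √(p̂₁(1−p̂₁)/n₁) = √(0.5520·0.4480/134) = 0.04296; SE₂ = √(0.4270·0.5730/723) = 0.01840.
Independent samples: SE of the difference = √(SE₁² + SE₂²) = √(0.0018455616 + 0.00033856) = 0.04673.
z* for 95% confidence is 1.960, so the margin of error is 1.960 × 0.04673 = 0.09159.
Point estimate p̂₁ − p̂₂ = 0.5520 − 0.4270 = 0.1250.
0.1250 ± 0.09159 → (0.033, 0.217).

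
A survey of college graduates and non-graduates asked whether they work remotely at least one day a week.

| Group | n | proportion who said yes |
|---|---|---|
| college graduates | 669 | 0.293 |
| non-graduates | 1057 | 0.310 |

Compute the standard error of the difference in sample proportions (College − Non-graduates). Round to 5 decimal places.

Each SE is √(p̂(1−p̂)/n): √(0.2930·0.7070/669) = 0.01760 and √(0.3100·0.6900/1057) = 0.01423.
SE(p̂₁ − p̂₂) = √(SE₁² + SE₂²) = √(0.00030976 + 0.0002024929) = 0.02263, since the two samples are independent.

0.02263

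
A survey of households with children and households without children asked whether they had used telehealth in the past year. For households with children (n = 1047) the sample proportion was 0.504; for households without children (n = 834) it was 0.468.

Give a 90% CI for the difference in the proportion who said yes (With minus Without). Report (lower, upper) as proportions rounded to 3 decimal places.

The two standard errors are √(0.5040×0.4960/1047) = 0.01545 and √(0.4680×0.5320/834) = 0.01728.
Because the samples are independent, SE_diff = √(0.01545² + 0.01728²) = 0.02318.
Using z* = 1.645 for 90%, ME = 1.645 × 0.02318 = 0.03813.
p̂₁ − p̂₂ = 0.0360; interval 0.0360 ± 0.03813 gives (-0.002, 0.074).

(-0.002, 0.074)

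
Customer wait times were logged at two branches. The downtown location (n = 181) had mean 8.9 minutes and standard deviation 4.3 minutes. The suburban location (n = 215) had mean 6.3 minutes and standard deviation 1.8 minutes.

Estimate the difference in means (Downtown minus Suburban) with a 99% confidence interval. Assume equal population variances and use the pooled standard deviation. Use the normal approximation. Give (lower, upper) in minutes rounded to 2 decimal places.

Pooled variance s_p² = [180·4.3² + 214·1.8²] / (181+215−2) = 10.2070, so s_p = 3.1948.
SE_diff = s_p·√(1/n₁ + 1/n₂) = 3.1948·√(1/181 + 1/215) = 0.3223.
z* = 2.576; margin = 2.576 × 0.3223 = 0.8302.
Difference = 8.9 − 6.3 = 2.6000.
2.6000 ± 0.8302 → (1.77, 3.43).

(1.77, 3.43)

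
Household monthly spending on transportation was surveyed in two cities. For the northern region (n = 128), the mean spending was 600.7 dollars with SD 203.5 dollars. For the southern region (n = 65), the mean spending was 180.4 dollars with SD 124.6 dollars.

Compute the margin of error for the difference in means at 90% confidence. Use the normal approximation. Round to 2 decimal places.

Per-group SEs: s₁/√n₁ = 203.5/√128 = 17.9870, s₂/√n₂ = 124.6/√65 = 15.4547.
Unpooled SE of the difference: √(323.532169 + 238.84775209) = 23.7146.
Margin of error = z* · SE = 1.645 × 23.7146 = 39.0105.

39.01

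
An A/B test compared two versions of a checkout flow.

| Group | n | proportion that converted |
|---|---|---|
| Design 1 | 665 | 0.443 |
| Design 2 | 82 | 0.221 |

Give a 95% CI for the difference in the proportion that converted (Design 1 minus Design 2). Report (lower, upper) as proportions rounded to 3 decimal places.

Each SE is √(p̂(1−p̂)/n): √(0.4430·0.5570/665) = 0.01926 and √(0.2210·0.7790/82) = 0.04582.
SE(p̂₁ − p̂₂) = √(SE₁² + SE₂²) = √(0.0003709476 + 0.0020994724) = 0.04970, since the two samples are independent.
At 95% confidence z* = 1.960; margin = 1.960 × 0.04970 = 0.09741.
The difference is 0.4430 − 0.2210 = 0.2220, so the interval is 0.2220 ± 0.09741 = (0.125, 0.319).

(0.125, 0.319)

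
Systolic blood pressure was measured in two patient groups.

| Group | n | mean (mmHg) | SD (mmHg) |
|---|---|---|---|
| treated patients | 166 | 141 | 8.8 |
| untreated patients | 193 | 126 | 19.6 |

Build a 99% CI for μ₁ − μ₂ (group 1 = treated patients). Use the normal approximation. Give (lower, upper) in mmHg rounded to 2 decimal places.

(10.96, 19.04)

SE₁ = s₁/√n₁ = 8.8/√166 = 0.6830; SE₂ = 19.6/√193 = 1.4108.
Independent samples, unequal variances: SE_diff = √(SE₁² + SE₂²) = √(0.466489 + 1.99035664) = 1.5674.
z* = 2.576, so margin of error = 2.576 × 1.5674 = 4.0376.
Difference in means = 141 − 126 = 15.0000.
15.0000 ± 4.0376 → (10.96, 19.04).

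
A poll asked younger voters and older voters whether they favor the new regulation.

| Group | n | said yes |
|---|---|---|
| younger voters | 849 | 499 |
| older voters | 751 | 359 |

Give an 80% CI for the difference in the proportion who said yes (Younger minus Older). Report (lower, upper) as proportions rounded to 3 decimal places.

(0.078, 0.142)

Sample proportions: 499/849 = 0.5878, 359/751 = 0.4780.
Each SE is √(p̂(1−p̂)/n): √(0.5878·0.4122/849) = 0.01689 and √(0.4780·0.5220/751) = 0.01823.
SE(p̂₁ − p̂₂) = √(SE₁² + SE₂²) = √(0.0002852721 + 0.0003323329) = 0.02485, since the two samples are independent.
At 80% confidence z* = 1.282; margin = 1.282 × 0.02485 = 0.03186.
The difference is 0.5878 − 0.4780 = 0.1098, so the interval is 0.1098 ± 0.03186 = (0.078, 0.142).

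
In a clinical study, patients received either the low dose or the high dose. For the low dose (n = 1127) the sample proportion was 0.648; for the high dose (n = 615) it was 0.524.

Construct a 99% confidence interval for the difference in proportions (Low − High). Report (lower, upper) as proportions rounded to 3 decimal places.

SE₁ = √(p̂₁(1−p̂₁)/n₁) = √(0.6480·0.3520/1127) = 0.01423; SE₂ = √(0.5240·0.4760/615) = 0.02014.
Independent samples: SE of the difference = √(SE₁² + SE₂²) = √(0.0002024929 + 0.0004056196) = 0.02466.
z* for 99% confidence is 2.576, so the margin of error is 2.576 × 0.02466 = 0.06352.
Point estimate p̂₁ − p̂₂ = 0.6480 − 0.5240 = 0.1240.
0.1240 ± 0.06352 → (0.060, 0.188).

(0.060, 0.188)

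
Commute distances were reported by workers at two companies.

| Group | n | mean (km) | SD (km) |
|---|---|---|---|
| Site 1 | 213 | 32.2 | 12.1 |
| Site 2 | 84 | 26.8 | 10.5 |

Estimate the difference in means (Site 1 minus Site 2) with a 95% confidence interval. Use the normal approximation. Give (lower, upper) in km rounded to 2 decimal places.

(2.63, 8.17)

SE₁ = s₁/√n₁ = 12.1/√213 = 0.8291; SE₂ = 10.5/√84 = 1.1456.
Independent samples, unequal variances: SE_diff = √(SE₁² + SE₂²) = √(0.68740681 + 1.31239936) = 1.4141.
z* = 1.960, so margin of error = 1.960 × 1.4141 = 2.7716.
Difference in means = 32.2 − 26.8 = 5.4000.
5.4000 ± 2.7716 → (2.63, 8.17).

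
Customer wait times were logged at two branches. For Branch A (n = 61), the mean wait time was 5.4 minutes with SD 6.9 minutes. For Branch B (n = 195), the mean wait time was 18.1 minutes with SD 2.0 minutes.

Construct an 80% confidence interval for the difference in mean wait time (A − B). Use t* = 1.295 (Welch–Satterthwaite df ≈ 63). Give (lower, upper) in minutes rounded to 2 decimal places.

SE₁ = s₁/√n₁ = 6.9/√61 = 0.8835; SE₂ = 2.0/√195 = 0.1432.
Independent samples, unequal variances: SE_diff = √(SE₁² + SE₂²) = √(0.78057225 + 0.02050624) = 0.8950.
t* = 1.295, so margin of error = 1.295 × 0.8950 = 1.1590.
Difference in means = 5.4 − 18.1 = -12.7000.
-12.7000 ± 1.1590 → (-13.86, -11.54).

(-13.86, -11.54)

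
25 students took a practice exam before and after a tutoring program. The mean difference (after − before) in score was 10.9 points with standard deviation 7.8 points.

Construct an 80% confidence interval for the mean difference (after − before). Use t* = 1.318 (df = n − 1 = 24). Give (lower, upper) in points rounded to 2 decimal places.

This is a matched-pairs design, so SE = s_d/√n = 7.8/√25 = 1.5600.
Margin = 1.318 × 1.5600 = 2.0561; the interval is 10.9 ± 2.0561 = (8.84, 12.96).

(8.84, 12.96)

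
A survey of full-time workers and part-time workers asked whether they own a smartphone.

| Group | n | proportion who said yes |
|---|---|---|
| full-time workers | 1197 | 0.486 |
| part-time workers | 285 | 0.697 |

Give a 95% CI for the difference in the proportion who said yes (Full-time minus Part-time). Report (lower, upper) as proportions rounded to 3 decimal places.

SE₁ = √(p̂₁(1−p̂₁)/n₁) = √(0.4860·0.5140/1197) = 0.01445; SE₂ = √(0.6970·0.3030/285) = 0.02722.
Independent samples: SE of the difference = √(SE₁² + SE₂²) = √(0.0002088025 + 0.0007409284) = 0.03082.
z* for 95% confidence is 1.960, so the margin of error is 1.960 × 0.03082 = 0.06041.
Point estimate p̂₁ − p̂₂ = 0.4860 − 0.6970 = -0.2110.
-0.2110 ± 0.06041 → (-0.271, -0.151).

(-0.271, -0.151)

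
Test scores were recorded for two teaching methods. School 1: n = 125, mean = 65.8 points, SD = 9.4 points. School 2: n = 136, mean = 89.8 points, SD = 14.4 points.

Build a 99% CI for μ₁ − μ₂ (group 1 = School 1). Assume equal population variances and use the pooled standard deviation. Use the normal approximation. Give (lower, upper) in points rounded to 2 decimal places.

(-27.91, -20.09)

Pooled variance s_p² = [124·9.4² + 135·14.4²] / (125+136−2) = 150.3870, so s_p = 12.2632.
SE_diff = s_p·√(1/n₁ + 1/n₂) = 12.2632·√(1/125 + 1/136) = 1.5195.
z* = 2.576; margin = 2.576 × 1.5195 = 3.9142.
Difference = 65.8 − 89.8 = -24.0000.
-24.0000 ± 3.9142 → (-27.91, -20.09).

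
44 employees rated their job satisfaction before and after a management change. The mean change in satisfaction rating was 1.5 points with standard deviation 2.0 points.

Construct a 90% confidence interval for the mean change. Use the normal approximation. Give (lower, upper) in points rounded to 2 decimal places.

Paired design: SE = s_d/√n = 2.0/√44 = 0.3015.
z* = 1.645; margin of error = 1.645 × 0.3015 = 0.4960.
1.5 ± 0.4960 → (1.00, 2.00).

(1.00, 2.00)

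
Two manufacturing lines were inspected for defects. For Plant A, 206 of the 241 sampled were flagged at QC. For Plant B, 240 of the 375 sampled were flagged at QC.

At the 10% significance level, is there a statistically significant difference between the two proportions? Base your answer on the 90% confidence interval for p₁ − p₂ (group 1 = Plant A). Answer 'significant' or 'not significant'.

significant

First, p̂₁ = 206/241 = 0.8548; p̂₂ = 240/375 = 0.6400.
The two standard errors are √(0.8548×0.1452/241) = 0.02269 and √(0.6400×0.3600/375) = 0.02479.
Because the samples are independent, SE_diff = √(0.02269² + 0.02479²) = 0.03361.
Using z* = 1.645 for 90%, ME = 1.645 × 0.03361 = 0.05529.
p̂₁ − p̂₂ = 0.2148; interval 0.2148 ± 0.05529 gives (0.15951, 0.27009).
The interval (0.15951, 0.27009) does not contain 0, so the difference is significant.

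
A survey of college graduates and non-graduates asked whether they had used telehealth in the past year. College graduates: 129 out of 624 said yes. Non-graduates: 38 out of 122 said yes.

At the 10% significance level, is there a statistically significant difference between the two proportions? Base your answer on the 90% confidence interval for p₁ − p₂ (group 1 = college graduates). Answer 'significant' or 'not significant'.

Sample proportions: 129/624 = 0.2067, 38/122 = 0.3115.
Each SE is √(p̂(1−p̂)/n): √(0.2067·0.7933/624) = 0.01621 and √(0.3115·0.6885/122) = 0.04193.
SE(p̂₁ − p̂₂) = √(SE₁² + SE₂²) = √(0.0002627641 + 0.0017581249) = 0.04495, since the two samples are independent.
At 90% confidence z* = 1.645; margin = 1.645 × 0.04495 = 0.07394.
The difference is 0.2067 − 0.3115 = -0.1048, so the interval is -0.1048 ± 0.07394 = (-0.17874, -0.03086).
The interval (-0.17874, -0.03086) does not contain 0, so the difference is significant.

significant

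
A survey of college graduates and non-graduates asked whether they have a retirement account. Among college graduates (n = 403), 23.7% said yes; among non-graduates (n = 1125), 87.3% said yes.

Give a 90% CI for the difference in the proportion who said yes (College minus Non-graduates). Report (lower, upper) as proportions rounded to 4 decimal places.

Each SE is √(p̂(1−p̂)/n): √(0.2370·0.7630/403) = 0.02118 and √(0.8730·0.1270/1125) = 0.00993.
SE(p̂₁ − p̂₂) = √(SE₁² + SE₂²) = √(0.0004485924 + 0.0000986049) = 0.02339, since the two samples are independent.
At 90% confidence z* = 1.645; margin = 1.645 × 0.02339 = 0.03848.
The difference is 0.2370 − 0.8730 = -0.6360, so the interval is -0.6360 ± 0.03848 = (-0.6745, -0.5975).

(-0.6745, -0.5975)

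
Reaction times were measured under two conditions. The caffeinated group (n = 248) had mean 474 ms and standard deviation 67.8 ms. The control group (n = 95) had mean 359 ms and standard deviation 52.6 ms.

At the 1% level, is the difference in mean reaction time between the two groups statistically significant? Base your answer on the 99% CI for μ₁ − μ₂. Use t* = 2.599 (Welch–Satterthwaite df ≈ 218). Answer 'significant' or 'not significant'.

significant

Standard errors of each mean: 67.8/√248 = 4.3053 and 52.6/√95 = 5.3966.
SE(x̄₁ − x̄₂) = √(4.3053² + 5.3966²) = 6.9035 for independent samples with unequal variances.
With t* = 2.599, the margin is 2.599 × 6.9035 = 17.9422.
x̄₁ − x̄₂ = 474 − 359 = 115.0000; the interval is 115.0000 ± 17.9422 = (97.0578, 132.9422).
The interval (97.0578, 132.9422) does not contain 0, so the difference is significant.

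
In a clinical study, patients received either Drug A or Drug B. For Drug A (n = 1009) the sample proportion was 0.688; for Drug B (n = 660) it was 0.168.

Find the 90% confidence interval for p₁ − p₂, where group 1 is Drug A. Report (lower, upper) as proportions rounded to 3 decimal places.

(0.486, 0.554)

Each SE is √(p̂(1−p̂)/n): √(0.6880·0.3120/1009) = 0.01459 and √(0.1680·0.8320/660) = 0.01455.
SE(p̂₁ − p̂₂) = √(SE₁² + SE₂²) = √(0.0002128681 + 0.0002117025) = 0.02061, since the two samples are independent.
At 90% confidence z* = 1.645; margin = 1.645 × 0.02061 = 0.03390.
The difference is 0.6880 − 0.1680 = 0.5200, so the interval is 0.5200 ± 0.03390 = (0.486, 0.554).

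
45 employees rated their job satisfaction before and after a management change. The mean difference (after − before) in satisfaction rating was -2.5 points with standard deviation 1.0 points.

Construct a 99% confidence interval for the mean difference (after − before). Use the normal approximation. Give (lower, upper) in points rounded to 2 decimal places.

This is a matched-pairs design, so SE = s_d/√n = 1.0/√45 = 0.1491.
Margin = 2.576 × 0.1491 = 0.3841; the interval is -2.5 ± 0.3841 = (-2.88, -2.12).

(-2.88, -2.12)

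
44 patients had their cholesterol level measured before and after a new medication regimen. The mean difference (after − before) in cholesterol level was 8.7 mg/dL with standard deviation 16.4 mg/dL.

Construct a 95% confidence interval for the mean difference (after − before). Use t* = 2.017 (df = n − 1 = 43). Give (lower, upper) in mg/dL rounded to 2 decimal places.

Paired design: SE = s_d/√n = 16.4/√44 = 2.4724.
t* = 2.017; margin of error = 2.017 × 2.4724 = 4.9868.
8.7 ± 4.9868 → (3.71, 13.69).

(3.71, 13.69)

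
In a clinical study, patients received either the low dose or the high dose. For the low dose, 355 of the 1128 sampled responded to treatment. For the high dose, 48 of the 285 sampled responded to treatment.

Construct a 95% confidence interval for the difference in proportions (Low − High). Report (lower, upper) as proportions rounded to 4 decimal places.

(0.0951, 0.1975)

First, p̂₁ = 355/1128 = 0.3147; p̂₂ = 48/285 = 0.1684.
The two standard errors are √(0.3147×0.6853/1128) = 0.01383 and √(0.1684×0.8316/285) = 0.02217.
Because the samples are independent, SE_diff = √(0.01383² + 0.02217²) = 0.02613.
Using z* = 1.960 for 95%, ME = 1.960 × 0.02613 = 0.05121.
p̂₁ − p̂₂ = 0.1463; interval 0.1463 ± 0.05121 gives (0.0951, 0.1975).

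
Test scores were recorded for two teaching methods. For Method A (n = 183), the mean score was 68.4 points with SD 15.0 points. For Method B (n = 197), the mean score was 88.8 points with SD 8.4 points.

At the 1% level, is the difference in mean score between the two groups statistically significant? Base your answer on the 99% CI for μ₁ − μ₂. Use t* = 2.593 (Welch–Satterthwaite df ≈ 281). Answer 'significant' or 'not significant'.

Per-group SEs: s₁/√n₁ = 15.0/√183 = 1.1088, s₂/√n₂ = 8.4/√197 = 0.5985.
Unpooled SE of the difference: √(1.22943744 + 0.35820225) = 1.2600.
Margin of error = t* · SE = 2.593 × 1.2600 = 3.2672.
x̄₁ − x̄₂ = 68.4 − 88.8 = -20.4000.
CI: -20.4000 ± 3.2672 = (-23.6672, -17.1328).
The interval (-23.6672, -17.1328) does not contain 0, so the difference is significant.

significant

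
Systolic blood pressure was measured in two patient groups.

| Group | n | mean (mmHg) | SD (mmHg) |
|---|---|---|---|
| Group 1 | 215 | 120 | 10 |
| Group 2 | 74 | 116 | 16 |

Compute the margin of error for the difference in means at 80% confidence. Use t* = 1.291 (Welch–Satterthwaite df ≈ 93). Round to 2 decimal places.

2.56

SE₁ = s₁/√n₁ = 10/√215 = 0.6820; SE₂ = 16/√74 = 1.8600.
Independent samples, unequal variances: SE_diff = √(SE₁² + SE₂²) = √(0.465124 + 3.4596) = 1.9811.
t* = 1.291, so margin of error = 1.291 × 1.9811 = 2.5576.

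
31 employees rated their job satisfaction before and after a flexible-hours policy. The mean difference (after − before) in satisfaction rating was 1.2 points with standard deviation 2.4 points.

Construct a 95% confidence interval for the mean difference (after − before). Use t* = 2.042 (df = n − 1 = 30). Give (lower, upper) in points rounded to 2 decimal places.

(0.32, 2.08)

Paired design: SE = s_d/√n = 2.4/√31 = 0.4311.
t* = 2.042; margin of error = 2.042 × 0.4311 = 0.8803.
1.2 ± 0.8803 → (0.32, 2.08).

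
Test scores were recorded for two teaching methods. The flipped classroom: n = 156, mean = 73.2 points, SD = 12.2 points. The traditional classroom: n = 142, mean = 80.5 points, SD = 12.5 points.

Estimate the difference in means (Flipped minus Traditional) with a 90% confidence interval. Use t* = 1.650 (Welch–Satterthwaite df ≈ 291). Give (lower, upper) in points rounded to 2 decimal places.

(-9.67, -4.93)

SE₁ = s₁/√n₁ = 12.2/√156 = 0.9768; SE₂ = 12.5/√142 = 1.0490.
Independent samples, unequal variances: SE_diff = √(SE₁² + SE₂²) = √(0.95413824 + 1.100401) = 1.4334.
t* = 1.650, so margin of error = 1.650 × 1.4334 = 2.3651.
Difference in means = 73.2 − 80.5 = -7.3000.
-7.3000 ± 2.3651 → (-9.67, -4.93).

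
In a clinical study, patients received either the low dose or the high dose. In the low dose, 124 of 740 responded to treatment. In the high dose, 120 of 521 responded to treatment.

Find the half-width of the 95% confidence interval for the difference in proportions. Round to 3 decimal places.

0.045

Sample proportions: 124/740 = 0.1676, 120/521 = 0.2303.
Each SE is √(p̂(1−p̂)/n): √(0.1676·0.8324/740) = 0.01373 and √(0.2303·0.7697/521) = 0.01845.
SE(p̂₁ − p̂₂) = √(SE₁² + SE₂²) = √(0.0001885129 + 0.0003404025) = 0.02300, since the two samples are independent.
At 95% confidence z* = 1.960; margin = 1.960 × 0.02300 = 0.04508.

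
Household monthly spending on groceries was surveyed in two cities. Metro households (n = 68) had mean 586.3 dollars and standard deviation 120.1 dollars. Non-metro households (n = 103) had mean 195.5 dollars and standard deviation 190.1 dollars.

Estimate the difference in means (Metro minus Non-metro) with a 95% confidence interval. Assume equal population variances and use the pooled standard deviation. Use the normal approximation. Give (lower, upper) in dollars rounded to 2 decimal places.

Pooled variance s_p² = [67·120.1² + 102·190.1²] / (68+103−2) = 27529.5011, so s_p = 165.9202.
SE_diff = s_p·√(1/n₁ + 1/n₂) = 165.9202·√(1/68 + 1/103) = 25.9253.
z* = 1.960; margin = 1.960 × 25.9253 = 50.8136.
Difference = 586.3 − 195.5 = 390.8000.
390.8000 ± 50.8136 → (339.99, 441.61).

(339.99, 441.61)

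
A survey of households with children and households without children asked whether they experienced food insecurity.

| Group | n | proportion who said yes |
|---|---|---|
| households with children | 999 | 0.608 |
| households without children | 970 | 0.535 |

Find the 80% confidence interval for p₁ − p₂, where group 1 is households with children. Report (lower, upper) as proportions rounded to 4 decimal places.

Each SE is √(p̂(1−p̂)/n): √(0.6080·0.3920/999) = 0.01545 and √(0.5350·0.4650/970) = 0.01601.
SE(p̂₁ − p̂₂) = √(SE₁² + SE₂²) = √(0.0002387025 + 0.0002563201) = 0.02225, since the two samples are independent.
At 80% confidence z* = 1.282; margin = 1.282 × 0.02225 = 0.02852.
The difference is 0.6080 − 0.5350 = 0.0730, so the interval is 0.0730 ± 0.02852 = (0.0445, 0.1015).

(0.0445, 0.1015)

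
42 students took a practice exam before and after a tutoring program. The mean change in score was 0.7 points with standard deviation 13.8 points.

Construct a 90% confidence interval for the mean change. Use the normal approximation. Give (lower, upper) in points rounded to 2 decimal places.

Paired design: SE = s_d/√n = 13.8/√42 = 2.1294.
z* = 1.645; margin of error = 1.645 × 2.1294 = 3.5029.
0.7 ± 3.5029 → (-2.80, 4.20).

(-2.80, 4.20)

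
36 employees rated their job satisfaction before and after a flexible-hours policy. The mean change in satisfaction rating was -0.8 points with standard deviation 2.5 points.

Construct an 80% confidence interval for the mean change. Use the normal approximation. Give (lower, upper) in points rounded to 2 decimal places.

(-1.33, -0.27)

Paired design: SE = s_d/√n = 2.5/√36 = 0.4167.
z* = 1.282; margin of error = 1.282 × 0.4167 = 0.5342.
-0.8 ± 0.5342 → (-1.33, -0.27).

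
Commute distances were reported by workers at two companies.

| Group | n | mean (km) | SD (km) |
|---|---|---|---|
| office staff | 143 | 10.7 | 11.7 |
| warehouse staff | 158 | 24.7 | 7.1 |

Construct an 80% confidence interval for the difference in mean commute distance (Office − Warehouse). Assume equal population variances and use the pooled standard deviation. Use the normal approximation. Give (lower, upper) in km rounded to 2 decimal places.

s_p = √[((n₁−1)s₁² + (n₂−1)s₂²)/(n₁+n₂−2)] = √[(142·11.7² + 157·7.1²)/299] = 9.5646.
SE = 9.5646·√(1/143 + 1/158) = 1.1040.
With z* = 1.282, margin = 1.282 × 1.1040 = 1.4153.
x̄₁ − x̄₂ = 10.7 − 24.7 = -14.0000; interval -14.0000 ± 1.4153 = (-15.42, -12.58).

(-15.42, -12.58)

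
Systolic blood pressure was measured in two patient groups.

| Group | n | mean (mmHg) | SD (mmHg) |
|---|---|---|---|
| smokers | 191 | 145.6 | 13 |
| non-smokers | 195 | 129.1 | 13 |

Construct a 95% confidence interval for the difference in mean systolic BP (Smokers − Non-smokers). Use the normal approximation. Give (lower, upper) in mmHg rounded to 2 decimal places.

SE₁ = s₁/√n₁ = 13/√191 = 0.9406; SE₂ = 13/√195 = 0.9309.
Independent samples, unequal variances: SE_diff = √(SE₁² + SE₂²) = √(0.88472836 + 0.86657481) = 1.3234.
z* = 1.960, so margin of error = 1.960 × 1.3234 = 2.5939.
Difference in means = 145.6 − 129.1 = 16.5000.
16.5000 ± 2.5939 → (13.91, 19.09).

(13.91, 19.09)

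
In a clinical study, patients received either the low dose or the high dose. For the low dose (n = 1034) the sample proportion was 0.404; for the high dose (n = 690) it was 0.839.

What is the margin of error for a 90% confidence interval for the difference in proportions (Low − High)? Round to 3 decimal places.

SE₁ = √(p̂₁(1−p̂₁)/n₁) = √(0.4040·0.5960/1034) = 0.01526; SE₂ = √(0.8390·0.1610/690) = 0.01399.
Independent samples: SE of the difference = √(SE₁² + SE₂²) = √(0.0002328676 + 0.0001957201) = 0.02070.
z* for 90% confidence is 1.645, so the margin of error is 1.645 × 0.02070 = 0.03405.

0.034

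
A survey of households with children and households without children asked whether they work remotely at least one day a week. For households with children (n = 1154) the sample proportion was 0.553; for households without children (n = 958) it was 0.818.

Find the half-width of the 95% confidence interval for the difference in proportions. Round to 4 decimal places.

0.0377

Each SE is √(p̂(1−p̂)/n): √(0.5530·0.4470/1154) = 0.01464 and √(0.8180·0.1820/958) = 0.01247.
SE(p̂₁ − p̂₂) = √(SE₁² + SE₂²) = √(0.0002143296 + 0.0001555009) = 0.01923, since the two samples are independent.
At 95% confidence z* = 1.960; margin = 1.960 × 0.01923 = 0.03769.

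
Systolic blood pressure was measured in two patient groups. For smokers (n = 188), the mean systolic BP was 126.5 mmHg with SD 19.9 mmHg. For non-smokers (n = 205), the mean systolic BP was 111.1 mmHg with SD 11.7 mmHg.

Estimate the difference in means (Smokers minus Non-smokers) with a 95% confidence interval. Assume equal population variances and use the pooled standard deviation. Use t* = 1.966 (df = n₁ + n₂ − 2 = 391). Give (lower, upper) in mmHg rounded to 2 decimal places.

(12.19, 18.61)

s_p = √[((n₁−1)s₁² + (n₂−1)s₂²)/(n₁+n₂−2)] = √[(187·19.9² + 204·11.7²)/391] = 16.1498.
SE = 16.1498·√(1/188 + 1/205) = 1.6308.
With t* = 1.966, margin = 1.966 × 1.6308 = 3.2062.
x̄₁ − x̄₂ = 126.5 − 111.1 = 15.4000; interval 15.4000 ± 3.2062 = (12.19, 18.61).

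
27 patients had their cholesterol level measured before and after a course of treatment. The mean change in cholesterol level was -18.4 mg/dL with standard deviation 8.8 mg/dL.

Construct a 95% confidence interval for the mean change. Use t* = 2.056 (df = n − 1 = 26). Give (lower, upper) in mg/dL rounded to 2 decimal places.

(-21.88, -14.92)

Paired design: SE = s_d/√n = 8.8/√27 = 1.6936.
t* = 2.056; margin of error = 2.056 × 1.6936 = 3.4820.
-18.4 ± 3.4820 → (-21.88, -14.92).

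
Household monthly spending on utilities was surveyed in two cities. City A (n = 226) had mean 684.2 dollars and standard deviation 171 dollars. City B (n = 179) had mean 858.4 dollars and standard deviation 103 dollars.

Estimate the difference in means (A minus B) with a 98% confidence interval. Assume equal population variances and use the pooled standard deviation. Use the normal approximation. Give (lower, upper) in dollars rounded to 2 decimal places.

Pooled variance s_p² = [225·171² + 178·103²] / (226+179−2) = 21011.4814, so s_p = 144.9534.
SE_diff = s_p·√(1/n₁ + 1/n₂) = 144.9534·√(1/226 + 1/179) = 14.5036.
z* = 2.326; margin = 2.326 × 14.5036 = 33.7354.
Difference = 684.2 − 858.4 = -174.2000.
-174.2000 ± 33.7354 → (-207.94, -140.46).

(-207.94, -140.46)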